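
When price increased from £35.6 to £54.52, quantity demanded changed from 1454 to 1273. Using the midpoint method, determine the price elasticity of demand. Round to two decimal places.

%Δq = (1273 − 1454)/[(1454 + 1273)/2] = -181/1363.5 ≈ -0.1327.
%Δp = (54.52 − 35.6)/[(35.6 + 54.52)/2] = 18.92/45.06 ≈ 0.4199.
Arc elasticity E = %Δq/%Δp ≈ -0.1327/0.4199 ≈ -0.32.
|E| < 1: demand is inelastic over this range.

-0.32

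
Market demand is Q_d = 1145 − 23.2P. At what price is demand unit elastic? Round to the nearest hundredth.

For linear demand Q_d = a − bP, E = −bP/(a − bP). |E| = 1 ⇒ bP = a − bP ⇒ P = a/(2b).
P = 1145/(2·23.2) ≈ 24.68.

24.68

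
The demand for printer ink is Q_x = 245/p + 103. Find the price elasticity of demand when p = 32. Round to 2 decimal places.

At p = 32, Q_x = 110.6563.
dQ_x/dp = −245/p² = −0.2393.
Point elasticity E = (dQ_x/dp)·(p/Q_x) = -0.2393 × 32/110.6563 ≈ -0.07.
|E| < 1, so demand is inelastic at this price.

-0.07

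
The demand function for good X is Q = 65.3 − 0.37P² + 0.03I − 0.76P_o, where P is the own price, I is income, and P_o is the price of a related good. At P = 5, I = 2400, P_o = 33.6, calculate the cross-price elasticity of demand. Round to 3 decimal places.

Substituting, Q = 65.3 − 0.37(5)² + 0.03(2400) − 0.76(33.6) = 65.3 − 9.25 + 72 − 25.536 = 102.514.
∂Q/∂P_o = −0.76, so E_xy = -0.76·(33.6/102.514) ≈ -0.249.
E_xy < 0: the goods are complements.

-0.249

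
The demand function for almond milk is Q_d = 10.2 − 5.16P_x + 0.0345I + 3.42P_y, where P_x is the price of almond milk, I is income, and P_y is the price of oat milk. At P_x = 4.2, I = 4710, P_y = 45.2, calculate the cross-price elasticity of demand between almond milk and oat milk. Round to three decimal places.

0.506

Substituting, Q_d = 10.2 − 5.16(4.2) + 0.0345(4710) + 3.42(45.2) = 10.2 − 21.672 + 162.495 + 154.584 = 305.607.
∂Q_d/∂P_y = +3.42, so E_xy = 3.42·(45.2/305.607) ≈ 0.506.
E_xy > 0: the goods are substitutes.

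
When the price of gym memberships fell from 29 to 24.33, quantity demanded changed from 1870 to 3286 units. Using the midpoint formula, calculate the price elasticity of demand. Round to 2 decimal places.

-3.14

%Δq = (3286 − 1870)/[(1870 + 3286)/2] = 1416/2578 ≈ 0.5493.
%Δp = (24.33 − 29)/[(29 + 24.33)/2] = -4.67/26.665 ≈ -0.1751.
Arc elasticity E = %Δq/%Δp ≈ 0.5493/-0.1751 ≈ -3.14.
|E| > 1: demand is elastic over this range.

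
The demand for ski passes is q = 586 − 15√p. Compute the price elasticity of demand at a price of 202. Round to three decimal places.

At p = 202, q = 372.8099.
dq/dp = −15/(2√p) = −15/(2·14.2127).
Point elasticity E = (dq/dp)·(p/q) = -0.5277 × 202/372.8099 ≈ -0.286.
|E| < 1, so demand is inelastic at this price.

-0.286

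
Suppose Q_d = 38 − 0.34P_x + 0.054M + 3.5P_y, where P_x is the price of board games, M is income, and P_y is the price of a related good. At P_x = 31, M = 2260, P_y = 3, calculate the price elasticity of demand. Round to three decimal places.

-0.066

Substituting, Q_d = 38 − 0.34(31) + 0.054(2260) + 3.5(3) = 38 − 10.54 + 122.04 + 10.5 = 160.
∂Q_d/∂P_x = −0.34, so E_p = (−0.34)·(31/160) ≈ -0.066.
|E_p| < 1: demand is inelastic.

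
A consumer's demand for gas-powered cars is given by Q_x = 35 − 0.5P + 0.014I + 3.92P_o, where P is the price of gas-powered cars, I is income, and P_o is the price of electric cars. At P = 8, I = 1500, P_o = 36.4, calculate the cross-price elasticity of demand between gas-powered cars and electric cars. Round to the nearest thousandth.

0.733

At the given point, Q_x = 35 − 0.5(8) + 0.014(1500) + 3.92(36.4) = 35 − 4 + 21 + 142.688 = 194.688.
∂Q_x/∂P_o = +3.92, so E_xy = 3.92·(36.4/194.688) ≈ 0.733.
E_xy > 0: the goods are substitutes.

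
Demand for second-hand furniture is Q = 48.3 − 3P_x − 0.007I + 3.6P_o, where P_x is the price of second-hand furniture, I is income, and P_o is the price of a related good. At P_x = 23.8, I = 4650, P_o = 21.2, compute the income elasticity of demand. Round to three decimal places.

-1.575

At the given point, Q = 48.3 − 3(23.8) − 0.007(4650) + 3.6(21.2) = 48.3 − 71.4 − 32.55 + 76.32 = 20.67.
∂Q/∂I = −0.007, so E_I = -0.007·(4650/20.67) ≈ -1.575.
E_I < 0: inferior good.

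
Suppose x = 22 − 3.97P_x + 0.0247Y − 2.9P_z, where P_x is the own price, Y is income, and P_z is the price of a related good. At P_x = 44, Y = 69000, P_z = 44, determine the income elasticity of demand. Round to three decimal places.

1.197

Evaluating quantity at (P_x, Y, P_z) gives x = 22 − 3.97(44) + 0.0247(69000) − 2.9(44) = 22 − 174.68 + 1704.3 − 127.6 = 1424.02.
∂x/∂Y = +0.0247, so E_I = 0.0247·(69000/1424.02) ≈ 1.197.
E_I > 1: normal good (luxury).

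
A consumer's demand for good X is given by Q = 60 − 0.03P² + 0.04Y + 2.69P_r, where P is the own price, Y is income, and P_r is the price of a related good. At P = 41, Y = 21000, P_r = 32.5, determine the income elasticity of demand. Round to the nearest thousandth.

0.896

At the given point, Q = 60 − 0.03(41)² + 0.04(21000) + 2.69(32.5) = 60 − 50.43 + 840 + 87.425 = 936.995.
∂Q/∂Y = +0.04, so E_I = 0.04·(21000/936.995) ≈ 0.896.
E_I ∈ (0,1): normal good (necessity).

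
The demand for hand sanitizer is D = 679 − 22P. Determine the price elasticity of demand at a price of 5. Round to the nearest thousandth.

-0.193

At P = 5, D = 569.
dD/dP = −22.
Point elasticity E = (dD/dP)·(P/D) = -22 × 5/569 ≈ -0.193.
|E| < 1, so demand is inelastic at this price.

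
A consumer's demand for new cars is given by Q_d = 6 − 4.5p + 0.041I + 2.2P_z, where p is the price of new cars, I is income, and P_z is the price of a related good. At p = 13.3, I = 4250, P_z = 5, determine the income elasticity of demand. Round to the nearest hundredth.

Q_d = 6 − 4.5(13.3) + 0.041(4250) + 2.2(5) = 6 − 59.85 + 174.25 + 11 = 131.4.
∂Q_d/∂I = +0.041, so E_I = 0.041·(4250/131.4) ≈ 1.33.
E_I > 1: normal good (luxury).

1.33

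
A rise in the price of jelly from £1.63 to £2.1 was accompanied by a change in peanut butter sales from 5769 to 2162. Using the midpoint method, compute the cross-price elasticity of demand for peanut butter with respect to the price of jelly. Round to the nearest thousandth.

-3.609

%ΔQ_x = (2162 − 5769)/[(5769+2162)/2] = -3607/3965.5 ≈ -0.9096.
%ΔP_y = (2.1 − 1.63)/[(1.63+2.1)/2] ≈ 0.2520.
E_xy = -0.9096/0.2520 ≈ -3.609.
E_xy < 0, so peanut butter and jelly are complements.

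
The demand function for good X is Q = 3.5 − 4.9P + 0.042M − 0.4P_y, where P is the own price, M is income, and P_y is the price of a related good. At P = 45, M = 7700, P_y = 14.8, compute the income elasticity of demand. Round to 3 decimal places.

3.219

Q = 3.5 − 4.9(45) + 0.042(7700) − 0.4(14.8) = 3.5 − 220.5 + 323.4 − 5.92 = 100.48.
∂Q/∂M = +0.042, so E_I = 0.042·(7700/100.48) ≈ 3.219.
E_I > 1: normal good (luxury).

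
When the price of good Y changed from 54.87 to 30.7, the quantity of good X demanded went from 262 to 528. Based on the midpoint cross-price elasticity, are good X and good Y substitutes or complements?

%ΔQ_x = (528 − 262)/[(262+528)/2] = 266/395 ≈ 0.6734.
%ΔP_y = (30.7 − 54.87)/[(54.87+30.7)/2] ≈ -0.5649.
E_xy = 0.6734/-0.5649 ≈ -1.192.
E_xy < 0, so the goods are complements.

complements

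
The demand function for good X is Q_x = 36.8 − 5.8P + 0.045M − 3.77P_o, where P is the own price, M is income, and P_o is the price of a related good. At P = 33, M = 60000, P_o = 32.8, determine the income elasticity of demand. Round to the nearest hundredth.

First evaluate Q_x: 36.8 − 5.8(33) + 0.045(60000) − 3.77(32.8) = 36.8 − 191.4 + 2700 − 123.656 = 2421.744.
∂Q_x/∂M = +0.045, so E_I = 0.045·(60000/2421.744) ≈ 1.11.
E_I > 1: normal good (luxury).

1.11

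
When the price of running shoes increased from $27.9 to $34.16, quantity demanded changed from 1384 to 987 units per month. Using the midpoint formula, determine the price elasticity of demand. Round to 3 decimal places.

-1.660

%Δq = (987 − 1384)/[(1384 + 987)/2] = -397/1185.5 ≈ -0.3349.
%Δp = (34.16 − 27.9)/[(27.9 + 34.16)/2] = 6.26/31.03 ≈ 0.2017.
Arc elasticity E = %Δq/%Δp ≈ -0.3349/0.2017 ≈ -1.660.
|E| > 1: demand is elastic over this range.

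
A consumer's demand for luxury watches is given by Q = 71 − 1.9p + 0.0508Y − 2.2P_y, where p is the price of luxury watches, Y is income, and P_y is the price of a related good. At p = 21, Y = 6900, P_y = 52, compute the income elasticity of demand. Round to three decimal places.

At the given point, Q = 71 − 1.9(21) + 0.0508(6900) − 2.2(52) = 71 − 39.9 + 350.52 − 114.4 = 267.22.
∂Q/∂Y = +0.0508, so E_I = 0.0508·(6900/267.22) ≈ 1.312.
E_I > 1: normal good (luxury).

1.312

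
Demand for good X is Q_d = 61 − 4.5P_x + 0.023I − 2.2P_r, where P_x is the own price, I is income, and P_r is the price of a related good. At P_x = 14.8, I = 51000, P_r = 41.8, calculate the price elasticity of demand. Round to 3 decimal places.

First evaluate Q_d: 61 − 4.5(14.8) + 0.023(51000) − 2.2(41.8) = 61 − 66.6 + 1173 − 91.96 = 1075.44.
∂Q_d/∂P_x = −4.5, so E_p = (−4.5)·(14.8/1075.44) ≈ -0.062.
|E_p| < 1: demand is inelastic.

-0.062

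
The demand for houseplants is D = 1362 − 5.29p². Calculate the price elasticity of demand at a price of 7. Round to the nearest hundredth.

At p = 7, D = 1102.79.
dD/dp = −2·5.29·p = −74.06.
Point elasticity E = (dD/dp)·(p/D) = -74.06 × 7/1102.79 ≈ -0.47.
|E| < 1, so demand is inelastic at this price.

-0.47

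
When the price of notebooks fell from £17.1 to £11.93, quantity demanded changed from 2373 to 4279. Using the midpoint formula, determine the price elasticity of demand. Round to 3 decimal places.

-1.609

%Δq = (4279 − 2373)/[(2373 + 4279)/2] = 1906/3326 ≈ 0.5731.
%Δp = (11.93 − 17.1)/[(17.1 + 11.93)/2] = -5.17/14.515 ≈ -0.3562.
Arc elasticity E = %Δq/%Δp ≈ 0.5731/-0.3562 ≈ -1.609.
|E| > 1: demand is elastic over this range.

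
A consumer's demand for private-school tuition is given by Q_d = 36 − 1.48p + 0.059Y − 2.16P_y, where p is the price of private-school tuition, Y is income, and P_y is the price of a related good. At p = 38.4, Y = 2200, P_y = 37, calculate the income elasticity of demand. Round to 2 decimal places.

First evaluate Q_d: 36 − 1.48(38.4) + 0.059(2200) − 2.16(37) = 36 − 56.832 + 129.8 − 79.92 = 29.048.
∂Q_d/∂Y = +0.059, so E_I = 0.059·(2200/29.048) ≈ 4.47.
E_I > 1: normal good (luxury).

4.47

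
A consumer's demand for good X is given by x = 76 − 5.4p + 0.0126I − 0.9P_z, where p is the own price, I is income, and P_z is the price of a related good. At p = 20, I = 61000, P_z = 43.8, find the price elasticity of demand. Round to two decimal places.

-0.15

At the given point, x = 76 − 5.4(20) + 0.0126(61000) − 0.9(43.8) = 76 − 108 + 768.6 − 39.42 = 697.18.
∂x/∂p = −5.4, so E_p = (−5.4)·(20/697.18) ≈ -0.15.
|E_p| < 1: demand is inelastic.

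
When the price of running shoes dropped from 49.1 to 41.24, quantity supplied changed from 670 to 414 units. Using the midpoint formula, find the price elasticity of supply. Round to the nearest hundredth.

%ΔQ = (414 − 670)/[(670 + 414)/2] = -256/542 ≈ -0.4723.
%Δp = (41.24 − 49.1)/[(49.1 + 41.24)/2] = -7.86/45.17 ≈ -0.1740.
Arc elasticity E = %ΔQ/%Δp ≈ -0.4723/-0.1740 ≈ 2.71.
|E| > 1: supply is elastic over this range.

2.71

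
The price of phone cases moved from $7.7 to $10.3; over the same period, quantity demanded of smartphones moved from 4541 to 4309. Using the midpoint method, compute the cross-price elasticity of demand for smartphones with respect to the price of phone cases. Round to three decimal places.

%ΔQ_x = (4309 − 4541)/[(4541+4309)/2] = -232/4425 ≈ -0.0524.
%ΔP_y = (10.3 − 7.7)/[(7.7+10.3)/2] ≈ 0.2889.
E_xy = -0.0524/0.2889 ≈ -0.181.
E_xy < 0, so smartphones and phone cases are complements.

-0.181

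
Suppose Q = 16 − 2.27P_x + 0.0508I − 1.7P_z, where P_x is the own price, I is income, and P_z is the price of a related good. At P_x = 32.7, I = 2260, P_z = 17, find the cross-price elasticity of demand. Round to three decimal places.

-1.044

Substituting, Q = 16 − 2.27(32.7) + 0.0508(2260) − 1.7(17) = 16 − 74.229 + 114.808 − 28.9 = 27.679.
∂Q/∂P_z = −1.7, so E_xy = -1.7·(17/27.679) ≈ -1.044.
E_xy < 0: the goods are complements.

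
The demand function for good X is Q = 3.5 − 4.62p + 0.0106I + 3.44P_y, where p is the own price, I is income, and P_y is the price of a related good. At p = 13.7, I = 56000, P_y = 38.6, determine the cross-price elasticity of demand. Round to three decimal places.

0.199

At the given point, Q = 3.5 − 4.62(13.7) + 0.0106(56000) + 3.44(38.6) = 3.5 − 63.294 + 593.6 + 132.784 = 666.59.
∂Q/∂P_y = +3.44, so E_xy = 3.44·(38.6/666.59) ≈ 0.199.
E_xy > 0: the goods are substitutes.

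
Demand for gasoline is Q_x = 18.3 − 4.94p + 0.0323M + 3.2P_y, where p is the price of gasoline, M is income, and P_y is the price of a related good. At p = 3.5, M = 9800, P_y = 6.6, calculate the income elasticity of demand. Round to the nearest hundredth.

At the given point, Q_x = 18.3 − 4.94(3.5) + 0.0323(9800) + 3.2(6.6) = 18.3 − 17.29 + 316.54 + 21.12 = 338.67.
∂Q_x/∂M = +0.0323, so E_I = 0.0323·(9800/338.67) ≈ 0.93.
E_I ∈ (0,1): normal good (necessity).

0.93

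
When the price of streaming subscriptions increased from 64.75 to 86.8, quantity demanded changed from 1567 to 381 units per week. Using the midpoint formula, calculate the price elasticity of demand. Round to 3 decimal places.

%ΔQ = (381 − 1567)/[(1567 + 381)/2] = -1186/974 ≈ -1.2177.
%Δp = (86.8 − 64.75)/[(64.75 + 86.8)/2] = 22.05/75.775 ≈ 0.2910.
Arc elasticity E = %ΔQ/%Δp ≈ -1.2177/0.2910 ≈ -4.184.
|E| > 1: demand is elastic over this range.

-4.184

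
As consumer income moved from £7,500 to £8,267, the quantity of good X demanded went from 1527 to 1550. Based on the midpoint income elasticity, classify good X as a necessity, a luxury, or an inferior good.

%ΔQ = (1550 − 1527)/[(1527+1550)/2] = 23/1538.5 ≈ 0.0149.
%ΔM = (8,267 − 7,500)/[(7,500+8,267)/2] = 767/7883.5 ≈ 0.0973.
E_I = %ΔQ/%ΔM ≈ 0.154.
E_I ∈ (0,1): normal good (necessity).

necessity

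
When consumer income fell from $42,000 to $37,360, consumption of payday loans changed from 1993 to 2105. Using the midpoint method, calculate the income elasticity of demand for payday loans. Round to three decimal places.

%ΔQ = (2105 − 1993)/[(1993+2105)/2] = 112/2049 ≈ 0.0547.
%ΔM = (37,360 − 42,000)/[(42,000+37,360)/2] = -4640/39680 ≈ -0.1169.
E_I = %ΔQ/%ΔM ≈ -0.467.
E_I < 0: inferior good.

-0.467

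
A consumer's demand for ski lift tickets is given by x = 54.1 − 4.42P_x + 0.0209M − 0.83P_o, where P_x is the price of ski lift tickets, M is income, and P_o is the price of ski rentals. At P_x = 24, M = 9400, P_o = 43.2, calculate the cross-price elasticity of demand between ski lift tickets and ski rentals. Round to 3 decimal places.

Substituting, x = 54.1 − 4.42(24) + 0.0209(9400) − 0.83(43.2) = 54.1 − 106.08 + 196.46 − 35.856 = 108.624.
∂x/∂P_o = −0.83, so E_xy = -0.83·(43.2/108.624) ≈ -0.330.
E_xy < 0: the goods are complements.

-0.330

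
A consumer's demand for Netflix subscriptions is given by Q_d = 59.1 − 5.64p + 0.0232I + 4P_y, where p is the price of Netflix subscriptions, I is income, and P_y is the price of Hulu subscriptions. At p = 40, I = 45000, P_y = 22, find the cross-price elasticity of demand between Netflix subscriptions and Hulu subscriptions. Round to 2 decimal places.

At the given point, Q_d = 59.1 − 5.64(40) + 0.0232(45000) + 4(22) = 59.1 − 225.6 + 1044 + 88 = 965.5.
∂Q_d/∂P_y = +4, so E_xy = 4·(22/965.5) ≈ 0.09.
E_xy > 0: the goods are substitutes.

0.09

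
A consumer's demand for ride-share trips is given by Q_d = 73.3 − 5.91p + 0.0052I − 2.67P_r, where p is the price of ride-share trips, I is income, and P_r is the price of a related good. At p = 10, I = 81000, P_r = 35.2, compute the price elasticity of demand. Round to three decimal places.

Q_d = 73.3 − 5.91(10) + 0.0052(81000) − 2.67(35.2) = 73.3 − 59.1 + 421.2 − 93.984 = 341.416.
∂Q_d/∂p = −5.91, so E_p = (−5.91)·(10/341.416) ≈ -0.173.
|E_p| < 1: demand is inelastic.

-0.173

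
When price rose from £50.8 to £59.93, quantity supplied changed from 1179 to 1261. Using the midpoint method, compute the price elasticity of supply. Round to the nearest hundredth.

0.41

%Δq = (1261 − 1179)/[(1179 + 1261)/2] = 82/1220 ≈ 0.0672.
%Δp = (59.93 − 50.8)/[(50.8 + 59.93)/2] = 9.13/55.365 ≈ 0.1649.
Arc elasticity E = %Δq/%Δp ≈ 0.0672/0.1649 ≈ 0.41.
|E| < 1: supply is inelastic over this range.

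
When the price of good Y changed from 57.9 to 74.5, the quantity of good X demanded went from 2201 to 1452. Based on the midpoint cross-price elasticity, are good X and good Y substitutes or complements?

complements

%ΔQ_x = (1452 − 2201)/[(2201+1452)/2] = -749/1826.5 ≈ -0.4101.
%ΔP_y = (74.5 − 57.9)/[(57.9+74.5)/2] ≈ 0.2508.
E_xy = -0.4101/0.2508 ≈ -1.635.
E_xy < 0, so the goods are complements.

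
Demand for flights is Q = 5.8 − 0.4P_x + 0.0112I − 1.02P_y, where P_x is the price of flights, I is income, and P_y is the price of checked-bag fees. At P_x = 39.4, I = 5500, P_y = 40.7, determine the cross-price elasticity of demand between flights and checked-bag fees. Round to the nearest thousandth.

Q = 5.8 − 0.4(39.4) + 0.0112(5500) − 1.02(40.7) = 5.8 − 15.76 + 61.6 − 41.514 = 10.126.
∂Q/∂P_y = −1.02, so E_xy = -1.02·(40.7/10.126) ≈ -4.100.
E_xy < 0: the goods are complements.

-4.100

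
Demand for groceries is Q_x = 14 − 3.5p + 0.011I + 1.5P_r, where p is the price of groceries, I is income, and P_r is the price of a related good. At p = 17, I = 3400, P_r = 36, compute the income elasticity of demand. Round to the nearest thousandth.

First evaluate Q_x: 14 − 3.5(17) + 0.011(3400) + 1.5(36) = 14 − 59.5 + 37.4 + 54 = 45.9.
∂Q_x/∂I = +0.011, so E_I = 0.011·(3400/45.9) ≈ 0.815.
E_I ∈ (0,1): normal good (necessity).

0.815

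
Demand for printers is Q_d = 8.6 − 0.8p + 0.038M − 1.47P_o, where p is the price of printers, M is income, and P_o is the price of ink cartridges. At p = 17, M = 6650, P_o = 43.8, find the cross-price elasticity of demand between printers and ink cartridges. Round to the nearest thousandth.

Evaluating quantity at (p, M, P_o) gives Q_d = 8.6 − 0.8(17) + 0.038(6650) − 1.47(43.8) = 8.6 − 13.6 + 252.7 − 64.386 = 183.314.
∂Q_d/∂P_o = −1.47, so E_xy = -1.47·(43.8/183.314) ≈ -0.351.
E_xy < 0: the goods are complements.

-0.351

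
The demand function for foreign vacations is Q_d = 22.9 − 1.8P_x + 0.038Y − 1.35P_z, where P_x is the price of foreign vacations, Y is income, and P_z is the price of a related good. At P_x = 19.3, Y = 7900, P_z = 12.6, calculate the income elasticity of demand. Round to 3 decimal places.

Evaluating quantity at (P_x, Y, P_z) gives Q_d = 22.9 − 1.8(19.3) + 0.038(7900) − 1.35(12.6) = 22.9 − 34.74 + 300.2 − 17.01 = 271.35.
∂Q_d/∂Y = +0.038, so E_I = 0.038·(7900/271.35) ≈ 1.106.
E_I > 1: normal good (luxury).

1.106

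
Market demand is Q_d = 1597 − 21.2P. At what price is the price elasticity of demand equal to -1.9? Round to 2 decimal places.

49.35

Set −bP/(a − bP) = −1.9 ⇒ bP = 1.9(a − bP) ⇒ bP(1+1.9) = 1.9·a.
P = 1.9·1597/(21.2·2.9) ≈ 49.35.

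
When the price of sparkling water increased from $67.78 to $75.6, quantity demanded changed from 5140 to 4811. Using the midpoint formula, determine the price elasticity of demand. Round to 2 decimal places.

-0.61

%ΔQ = (4811 − 5140)/[(5140 + 4811)/2] = -329/4975.5 ≈ -0.0661.
%Δp = (75.6 − 67.78)/[(67.78 + 75.6)/2] = 7.82/71.69 ≈ 0.1091.
Arc elasticity E = %ΔQ/%Δp ≈ -0.0661/0.1091 ≈ -0.61.
|E| < 1: demand is inelastic over this range.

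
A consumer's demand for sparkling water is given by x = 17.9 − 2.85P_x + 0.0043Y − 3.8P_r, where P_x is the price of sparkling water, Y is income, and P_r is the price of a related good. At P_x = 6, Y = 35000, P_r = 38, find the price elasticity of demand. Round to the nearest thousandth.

-2.478

x = 17.9 − 2.85(6) + 0.0043(35000) − 3.8(38) = 17.9 − 17.1 + 150.5 − 144.4 = 6.9.
∂x/∂P_x = −2.85, so E_p = (−2.85)·(6/6.9) ≈ -2.478.
|E_p| > 1: demand is elastic.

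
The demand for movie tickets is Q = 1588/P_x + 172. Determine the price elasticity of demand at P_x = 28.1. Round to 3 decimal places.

-0.247

At P_x = 28.1, Q = 228.5125.
dQ/dP_x = −1588/P_x² = −2.0111.
Point elasticity E = (dQ/dP_x)·(P_x/Q) = -2.0111 × 28.1/228.5125 ≈ -0.247.
|E| < 1, so demand is inelastic at this price.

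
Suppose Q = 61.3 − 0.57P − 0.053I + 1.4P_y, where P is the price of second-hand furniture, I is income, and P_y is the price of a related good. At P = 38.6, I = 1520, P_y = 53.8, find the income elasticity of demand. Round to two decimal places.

First evaluate Q: 61.3 − 0.57(38.6) − 0.053(1520) + 1.4(53.8) = 61.3 − 22.002 − 80.56 + 75.32 = 34.058.
∂Q/∂I = −0.053, so E_I = -0.053·(1520/34.058) ≈ -2.37.
E_I < 0: inferior good.

-2.37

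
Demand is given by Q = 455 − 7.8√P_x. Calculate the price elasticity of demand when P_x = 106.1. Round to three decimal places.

-0.107

At P_x = 106.1, Q = 374.6562.
dQ/dP_x = −7.8/(2√P_x) = −7.8/(2·10.3005).
Point elasticity E = (dQ/dP_x)·(P_x/Q) = -0.3786 × 106.1/374.6562 ≈ -0.107.
|E| < 1, so demand is inelastic at this price.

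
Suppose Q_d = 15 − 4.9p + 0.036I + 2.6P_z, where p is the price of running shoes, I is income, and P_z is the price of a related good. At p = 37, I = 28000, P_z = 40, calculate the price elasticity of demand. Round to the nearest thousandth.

-0.192

Q_d = 15 − 4.9(37) + 0.036(28000) + 2.6(40) = 15 − 181.3 + 1008 + 104 = 945.7.
∂Q_d/∂p = −4.9, so E_p = (−4.9)·(37/945.7) ≈ -0.192.
|E_p| < 1: demand is inelastic.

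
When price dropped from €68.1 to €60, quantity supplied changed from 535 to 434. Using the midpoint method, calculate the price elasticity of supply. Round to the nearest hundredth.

%ΔQ = (434 − 535)/[(535 + 434)/2] = -101/484.5 ≈ -0.2085.
%ΔP = (60 − 68.1)/[(68.1 + 60)/2] = -8.1/64.05 ≈ -0.1265.
Arc elasticity E = %ΔQ/%ΔP ≈ -0.2085/-0.1265 ≈ 1.65.
|E| > 1: supply is elastic over this range.

1.65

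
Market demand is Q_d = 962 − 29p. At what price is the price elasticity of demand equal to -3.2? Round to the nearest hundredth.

25.27

Set −bp/(a − bp) = −3.2 ⇒ bp = 3.2(a − bp) ⇒ bp(1+3.2) = 3.2·a.
p = 3.2·962/(29·4.2) ≈ 25.27.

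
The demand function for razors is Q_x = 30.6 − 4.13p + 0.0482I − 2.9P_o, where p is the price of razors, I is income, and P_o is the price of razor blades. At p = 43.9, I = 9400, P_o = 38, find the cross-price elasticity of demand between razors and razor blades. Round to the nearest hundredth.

At the given point, Q_x = 30.6 − 4.13(43.9) + 0.0482(9400) − 2.9(38) = 30.6 − 181.307 + 453.08 − 110.2 = 192.173.
∂Q_x/∂P_o = −2.9, so E_xy = -2.9·(38/192.173) ≈ -0.57.
E_xy < 0: the goods are complements.

-0.57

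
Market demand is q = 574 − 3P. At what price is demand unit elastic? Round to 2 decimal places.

95.67

For linear demand q = a − bP, E = −bP/(a − bP). |E| = 1 ⇒ bP = a − bP ⇒ P = a/(2b).
P = 574/(2·3) ≈ 95.67.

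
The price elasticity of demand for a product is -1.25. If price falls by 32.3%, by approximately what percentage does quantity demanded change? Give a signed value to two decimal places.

%ΔQ ≈ E × %ΔP = (-1.25) × (-32.3%) ≈ 40.38%.

40.38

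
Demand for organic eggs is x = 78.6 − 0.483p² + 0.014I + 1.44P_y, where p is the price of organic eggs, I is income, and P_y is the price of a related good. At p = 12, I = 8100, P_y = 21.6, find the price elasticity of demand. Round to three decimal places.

First evaluate x: 78.6 − 0.483(12)² + 0.014(8100) + 1.44(21.6) = 78.6 − 69.552 + 113.4 + 31.104 = 153.552.
∂x/∂p = −2·0.483·p = -11.592, so E_p = -11.592·(12/153.552) ≈ -0.906.
|E_p| < 1: demand is inelastic.

-0.906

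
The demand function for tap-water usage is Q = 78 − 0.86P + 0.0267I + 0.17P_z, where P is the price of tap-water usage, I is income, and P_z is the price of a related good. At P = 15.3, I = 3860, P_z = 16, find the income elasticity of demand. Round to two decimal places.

Evaluating quantity at (P, I, P_z) gives Q = 78 − 0.86(15.3) + 0.0267(3860) + 0.17(16) = 78 − 13.158 + 103.062 + 2.72 = 170.624.
∂Q/∂I = +0.0267, so E_I = 0.0267·(3860/170.624) ≈ 0.60.
E_I ∈ (0,1): normal good (necessity).

0.60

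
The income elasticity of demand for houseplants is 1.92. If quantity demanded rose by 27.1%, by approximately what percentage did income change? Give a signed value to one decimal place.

14.1

%ΔQ ≈ E × %ΔI ⇒ %ΔI = %ΔQ / E = (27.1%)/(1.92) ≈ 14.1%.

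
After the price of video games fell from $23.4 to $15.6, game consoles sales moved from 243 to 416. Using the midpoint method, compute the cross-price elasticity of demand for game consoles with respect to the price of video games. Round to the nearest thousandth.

%ΔQ_x = (416 − 243)/[(243+416)/2] = 173/329.5 ≈ 0.5250.
%ΔP_y = (15.6 − 23.4)/[(23.4+15.6)/2] ≈ -0.4000.
E_xy = 0.5250/-0.4000 ≈ -1.313.
E_xy < 0, so game consoles and video games are complements.

-1.313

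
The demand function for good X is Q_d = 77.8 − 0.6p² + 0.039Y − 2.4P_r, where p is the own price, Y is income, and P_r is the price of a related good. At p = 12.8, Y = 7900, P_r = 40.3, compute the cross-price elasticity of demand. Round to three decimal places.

Q_d = 77.8 − 0.6(12.8)² + 0.039(7900) − 2.4(40.3) = 77.8 − 98.304 + 308.1 − 96.72 = 190.876.
∂Q_d/∂P_r = −2.4, so E_xy = -2.4·(40.3/190.876) ≈ -0.507.
E_xy < 0: the goods are complements.

-0.507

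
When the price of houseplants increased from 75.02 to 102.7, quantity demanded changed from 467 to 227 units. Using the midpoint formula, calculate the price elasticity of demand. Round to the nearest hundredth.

%ΔQ = (227 − 467)/[(467 + 227)/2] = -240/347 ≈ -0.6916.
%Δp = (102.7 − 75.02)/[(75.02 + 102.7)/2] = 27.68/88.86 ≈ 0.3115.
Arc elasticity E = %ΔQ/%Δp ≈ -0.6916/0.3115 ≈ -2.22.
|E| > 1: demand is elastic over this range.

-2.22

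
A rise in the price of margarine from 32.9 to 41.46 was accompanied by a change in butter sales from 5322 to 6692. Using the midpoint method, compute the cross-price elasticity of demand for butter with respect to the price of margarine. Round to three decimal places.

0.991

%ΔQ_x = (6692 − 5322)/[(5322+6692)/2] = 1370/6007 ≈ 0.2281.
%ΔP_y = (41.46 − 32.9)/[(32.9+41.46)/2] ≈ 0.2302.
E_xy = 0.2281/0.2302 ≈ 0.991.
E_xy > 0, so butter and margarine are substitutes.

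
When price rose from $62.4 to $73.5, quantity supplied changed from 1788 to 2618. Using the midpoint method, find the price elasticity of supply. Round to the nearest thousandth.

2.306

%Δq = (2618 − 1788)/[(1788 + 2618)/2] = 830/2203 ≈ 0.3768.
%Δp = (73.5 − 62.4)/[(62.4 + 73.5)/2] = 11.1/67.95 ≈ 0.1634.
Arc elasticity E = %Δq/%Δp ≈ 0.3768/0.1634 ≈ 2.306.
|E| > 1: supply is elastic over this range.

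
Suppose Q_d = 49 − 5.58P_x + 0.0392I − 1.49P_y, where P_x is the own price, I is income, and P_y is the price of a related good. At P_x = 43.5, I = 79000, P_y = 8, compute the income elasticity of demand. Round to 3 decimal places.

1.071

Evaluating quantity at (P_x, I, P_y) gives Q_d = 49 − 5.58(43.5) + 0.0392(79000) − 1.49(8) = 49 − 242.73 + 3096.8 − 11.92 = 2891.15.
∂Q_d/∂I = +0.0392, so E_I = 0.0392·(79000/2891.15) ≈ 1.071.
E_I > 1: normal good (luxury).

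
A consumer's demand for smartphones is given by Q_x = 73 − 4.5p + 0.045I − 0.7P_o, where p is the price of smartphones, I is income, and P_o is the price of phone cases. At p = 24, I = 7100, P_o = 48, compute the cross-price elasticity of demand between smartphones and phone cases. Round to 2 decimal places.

At the given point, Q_x = 73 − 4.5(24) + 0.045(7100) − 0.7(48) = 73 − 108 + 319.5 − 33.6 = 250.9.
∂Q_x/∂P_o = −0.7, so E_xy = -0.7·(48/250.9) ≈ -0.13.
E_xy < 0: the goods are complements.

-0.13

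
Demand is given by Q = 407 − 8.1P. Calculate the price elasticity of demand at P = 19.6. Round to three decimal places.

-0.640

At P = 19.6, Q = 248.24.
dQ/dP = −8.1.
Point elasticity E = (dQ/dP)·(P/Q) = -8.1 × 19.6/248.24 ≈ -0.640.
|E| < 1, so demand is inelastic at this price.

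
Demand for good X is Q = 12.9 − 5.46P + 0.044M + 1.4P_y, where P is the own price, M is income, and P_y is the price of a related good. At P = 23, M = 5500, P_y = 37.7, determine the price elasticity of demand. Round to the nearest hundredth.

Evaluating quantity at (P, M, P_y) gives Q = 12.9 − 5.46(23) + 0.044(5500) + 1.4(37.7) = 12.9 − 125.58 + 242 + 52.78 = 182.1.
∂Q/∂P = −5.46, so E_p = (−5.46)·(23/182.1) ≈ -0.69.
|E_p| < 1: demand is inelastic.

-0.69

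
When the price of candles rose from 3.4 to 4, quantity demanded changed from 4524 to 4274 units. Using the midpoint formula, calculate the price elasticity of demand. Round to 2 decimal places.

-0.35

%ΔQ = (4274 − 4524)/[(4524 + 4274)/2] = -250/4399 ≈ -0.0568.
%Δp = (4 − 3.4)/[(3.4 + 4)/2] = 0.6/3.7 ≈ 0.1622.
Arc elasticity E = %ΔQ/%Δp ≈ -0.0568/0.1622 ≈ -0.35.
|E| < 1: demand is inelastic over this range.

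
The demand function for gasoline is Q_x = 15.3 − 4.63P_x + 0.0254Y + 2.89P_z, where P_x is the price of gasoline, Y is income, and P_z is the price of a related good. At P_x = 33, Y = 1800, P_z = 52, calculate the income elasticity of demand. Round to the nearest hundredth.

Evaluating quantity at (P_x, Y, P_z) gives Q_x = 15.3 − 4.63(33) + 0.0254(1800) + 2.89(52) = 15.3 − 152.79 + 45.72 + 150.28 = 58.51.
∂Q_x/∂Y = +0.0254, so E_I = 0.0254·(1800/58.51) ≈ 0.78.
E_I ∈ (0,1): normal good (necessity).

0.78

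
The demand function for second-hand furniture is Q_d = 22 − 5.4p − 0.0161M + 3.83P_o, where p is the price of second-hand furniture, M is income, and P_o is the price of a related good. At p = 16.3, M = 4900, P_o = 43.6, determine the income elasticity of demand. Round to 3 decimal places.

-3.573

Evaluating quantity at (p, M, P_o) gives Q_d = 22 − 5.4(16.3) − 0.0161(4900) + 3.83(43.6) = 22 − 88.02 − 78.89 + 166.988 = 22.078.
∂Q_d/∂M = −0.0161, so E_I = -0.0161·(4900/22.078) ≈ -3.573.
E_I < 0: inferior good.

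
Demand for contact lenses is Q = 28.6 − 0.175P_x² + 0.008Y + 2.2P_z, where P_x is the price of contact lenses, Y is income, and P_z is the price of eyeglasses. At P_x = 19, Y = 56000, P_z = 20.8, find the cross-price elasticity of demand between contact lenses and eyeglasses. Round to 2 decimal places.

Evaluating quantity at (P_x, Y, P_z) gives Q = 28.6 − 0.175(19)² + 0.008(56000) + 2.2(20.8) = 28.6 − 63.175 + 448 + 45.76 = 459.185.
∂Q/∂P_z = +2.2, so E_xy = 2.2·(20.8/459.185) ≈ 0.10.
E_xy > 0: the goods are substitutes.

0.10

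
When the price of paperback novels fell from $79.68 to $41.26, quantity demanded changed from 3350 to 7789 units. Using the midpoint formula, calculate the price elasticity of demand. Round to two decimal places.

-1.25

%ΔQ = (7789 − 3350)/[(3350 + 7789)/2] = 4439/5569.5 ≈ 0.7970.
%ΔP = (41.26 − 79.68)/[(79.68 + 41.26)/2] = -38.42/60.47 ≈ -0.6354.
Arc elasticity E = %ΔQ/%ΔP ≈ 0.7970/-0.6354 ≈ -1.25.
|E| > 1: demand is elastic over this range.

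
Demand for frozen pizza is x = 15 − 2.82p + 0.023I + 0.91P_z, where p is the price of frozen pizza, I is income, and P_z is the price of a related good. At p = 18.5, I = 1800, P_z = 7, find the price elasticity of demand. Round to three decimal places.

At the given point, x = 15 − 2.82(18.5) + 0.023(1800) + 0.91(7) = 15 − 52.17 + 41.4 + 6.37 = 10.6.
∂x/∂p = −2.82, so E_p = (−2.82)·(18.5/10.6) ≈ -4.922.
|E_p| > 1: demand is elastic.

-4.922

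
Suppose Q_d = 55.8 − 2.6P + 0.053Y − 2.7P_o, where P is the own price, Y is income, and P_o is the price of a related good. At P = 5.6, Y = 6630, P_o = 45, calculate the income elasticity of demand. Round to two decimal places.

1.30

Evaluating quantity at (P, Y, P_o) gives Q_d = 55.8 − 2.6(5.6) + 0.053(6630) − 2.7(45) = 55.8 − 14.56 + 351.39 − 121.5 = 271.13.
∂Q_d/∂Y = +0.053, so E_I = 0.053·(6630/271.13) ≈ 1.30.
E_I > 1: normal good (luxury).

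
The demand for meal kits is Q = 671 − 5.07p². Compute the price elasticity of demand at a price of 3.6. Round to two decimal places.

-0.22

At p = 3.6, Q = 605.2928.
dQ/dp = −2·5.07·p = −36.504.
Point elasticity E = (dQ/dp)·(p/Q) = -36.504 × 3.6/605.2928 ≈ -0.22.
|E| < 1, so demand is inelastic at this price.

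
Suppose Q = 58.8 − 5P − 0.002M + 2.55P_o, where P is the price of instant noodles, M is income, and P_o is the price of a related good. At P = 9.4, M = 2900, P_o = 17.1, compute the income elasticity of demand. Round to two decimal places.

At the given point, Q = 58.8 − 5(9.4) − 0.002(2900) + 2.55(17.1) = 58.8 − 47 − 5.8 + 43.605 = 49.605.
∂Q/∂M = −0.002, so E_I = -0.002·(2900/49.605) ≈ -0.12.
E_I < 0: inferior good.

-0.12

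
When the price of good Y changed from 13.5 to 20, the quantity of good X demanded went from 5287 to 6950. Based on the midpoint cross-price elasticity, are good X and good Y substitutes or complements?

%ΔQ_x = (6950 − 5287)/[(5287+6950)/2] = 1663/6118.5 ≈ 0.2718.
%ΔP_y = (20 − 13.5)/[(13.5+20)/2] ≈ 0.3881.
E_xy = 0.2718/0.3881 ≈ 0.700.
E_xy > 0, so the goods are substitutes.

substitutes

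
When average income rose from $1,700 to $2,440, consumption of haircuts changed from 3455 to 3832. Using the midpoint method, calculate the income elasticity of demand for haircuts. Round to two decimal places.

0.29

%ΔQ = (3832 − 3455)/[(3455+3832)/2] = 377/3643.5 ≈ 0.1035.
%ΔY = (2,440 − 1,700)/[(1,700+2,440)/2] = 740/2070 ≈ 0.3575.
E_I = %ΔQ/%ΔY ≈ 0.29.
E_I ∈ (0,1): normal good (necessity).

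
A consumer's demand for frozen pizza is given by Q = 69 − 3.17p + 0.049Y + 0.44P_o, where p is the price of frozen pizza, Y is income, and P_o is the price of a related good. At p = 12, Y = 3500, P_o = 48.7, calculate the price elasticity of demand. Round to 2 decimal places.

-0.17

First evaluate Q: 69 − 3.17(12) + 0.049(3500) + 0.44(48.7) = 69 − 38.04 + 171.5 + 21.428 = 223.888.
∂Q/∂p = −3.17, so E_p = (−3.17)·(12/223.888) ≈ -0.17.
|E_p| < 1: demand is inelastic.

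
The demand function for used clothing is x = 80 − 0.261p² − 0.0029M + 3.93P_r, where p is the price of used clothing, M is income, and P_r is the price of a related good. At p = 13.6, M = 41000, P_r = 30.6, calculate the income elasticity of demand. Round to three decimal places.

-3.594

At the given point, x = 80 − 0.261(13.6)² − 0.0029(41000) + 3.93(30.6) = 80 − 48.2746 − 118.9 + 120.258 = 33.0834.
∂x/∂M = −0.0029, so E_I = -0.0029·(41000/33.0834) ≈ -3.594.
E_I < 0: inferior good.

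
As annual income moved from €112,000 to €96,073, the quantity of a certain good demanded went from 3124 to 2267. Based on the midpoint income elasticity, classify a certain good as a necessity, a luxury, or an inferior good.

%ΔQ = (2267 − 3124)/[(3124+2267)/2] = -857/2695.5 ≈ -0.3179.
%ΔM = (96,073 − 112,000)/[(112,000+96,073)/2] = -15927/104036.5 ≈ -0.1531.
E_I = %ΔQ/%ΔM ≈ 2.077.
E_I > 1: normal good (luxury).

luxury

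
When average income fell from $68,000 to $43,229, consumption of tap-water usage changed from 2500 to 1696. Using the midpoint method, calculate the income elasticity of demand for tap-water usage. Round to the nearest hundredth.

0.86

%ΔQ = (1696 − 2500)/[(2500+1696)/2] = -804/2098 ≈ -0.3832.
%ΔI = (43,229 − 68,000)/[(68,000+43,229)/2] = -24771/55614.5 ≈ -0.4454.
E_I = %ΔQ/%ΔI ≈ 0.86.
E_I ∈ (0,1): normal good (necessity).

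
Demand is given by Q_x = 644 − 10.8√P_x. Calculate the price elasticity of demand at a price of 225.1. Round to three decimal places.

At P_x = 225.1, Q_x = 481.964.
dQ_x/dP_x = −10.8/(2√P_x) = −10.8/(2·15.0033).
Point elasticity E = (dQ_x/dP_x)·(P_x/Q_x) = -0.3599 × 225.1/481.964 ≈ -0.168.
|E| < 1, so demand is inelastic at this price.

-0.168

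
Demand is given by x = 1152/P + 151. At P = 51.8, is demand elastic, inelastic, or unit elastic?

At P = 51.8, x = 173.2394.
dx/dP = −1152/P² = −0.4293.
Point elasticity E = (dx/dP)·(P/x) = -0.4293 × 51.8/173.2394 ≈ -0.128.
|E| ≈ 0.128 < 1, so demand is inelastic.

inelastic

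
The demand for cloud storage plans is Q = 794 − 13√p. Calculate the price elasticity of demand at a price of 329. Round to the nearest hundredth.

At p = 329, Q = 558.2014.
dQ/dp = −13/(2√p) = −13/(2·18.1384).
Point elasticity E = (dQ/dp)·(p/Q) = -0.3584 × 329/558.2014 ≈ -0.21.
|E| < 1, so demand is inelastic at this price.

-0.21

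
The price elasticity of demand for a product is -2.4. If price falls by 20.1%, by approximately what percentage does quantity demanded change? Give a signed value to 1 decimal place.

48.2

%ΔQ ≈ E × %ΔP = (-2.4) × (-20.1%) ≈ 48.2%.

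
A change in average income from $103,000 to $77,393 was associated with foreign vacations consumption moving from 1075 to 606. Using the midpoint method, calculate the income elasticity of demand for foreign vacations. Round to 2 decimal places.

%ΔQ = (606 − 1075)/[(1075+606)/2] = -469/840.5 ≈ -0.5580.
%ΔI = (77,393 − 103,000)/[(103,000+77,393)/2] = -25607/90196.5 ≈ -0.2839.
E_I = %ΔQ/%ΔI ≈ 1.97.
E_I > 1: normal good (luxury).

1.97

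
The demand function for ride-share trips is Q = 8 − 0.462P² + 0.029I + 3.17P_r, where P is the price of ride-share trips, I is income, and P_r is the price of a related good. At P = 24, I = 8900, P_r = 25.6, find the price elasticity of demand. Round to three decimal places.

-6.559

Q = 8 − 0.462(24)² + 0.029(8900) + 3.17(25.6) = 8 − 266.112 + 258.1 + 81.152 = 81.14.
∂Q/∂P = −2·0.462·P = -22.176, so E_p = -22.176·(24/81.14) ≈ -6.559.
|E_p| > 1: demand is elastic.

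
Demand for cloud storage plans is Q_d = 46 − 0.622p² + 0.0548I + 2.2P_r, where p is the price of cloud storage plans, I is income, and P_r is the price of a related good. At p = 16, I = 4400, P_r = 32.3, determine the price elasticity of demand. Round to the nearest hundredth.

Evaluating quantity at (p, I, P_r) gives Q_d = 46 − 0.622(16)² + 0.0548(4400) + 2.2(32.3) = 46 − 159.232 + 241.12 + 71.06 = 198.948.
∂Q_d/∂p = −2·0.622·p = -19.904, so E_p = -19.904·(16/198.948) ≈ -1.60.
|E_p| > 1: demand is elastic.

-1.60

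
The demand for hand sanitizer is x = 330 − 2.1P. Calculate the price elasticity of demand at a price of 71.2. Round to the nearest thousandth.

At P = 71.2, x = 180.48.
dx/dP = −2.1.
Point elasticity E = (dx/dP)·(P/x) = -2.1 × 71.2/180.48 ≈ -0.828.
|E| < 1, so demand is inelastic at this price.

-0.828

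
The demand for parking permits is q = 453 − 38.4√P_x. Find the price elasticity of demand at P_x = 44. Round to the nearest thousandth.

At P_x = 44, q = 198.2832.
dq/dP_x = −38.4/(2√P_x) = −38.4/(2·6.6332).
Point elasticity E = (dq/dP_x)·(P_x/q) = -2.8945 × 44/198.2832 ≈ -0.642.
|E| < 1, so demand is inelastic at this price.

-0.642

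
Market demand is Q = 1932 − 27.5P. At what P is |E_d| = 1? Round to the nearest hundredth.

For linear demand Q = a − bP, E = −bP/(a − bP). |E| = 1 ⇒ bP = a − bP ⇒ P = a/(2b).
P = 1932/(2·27.5) ≈ 35.13.

35.13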